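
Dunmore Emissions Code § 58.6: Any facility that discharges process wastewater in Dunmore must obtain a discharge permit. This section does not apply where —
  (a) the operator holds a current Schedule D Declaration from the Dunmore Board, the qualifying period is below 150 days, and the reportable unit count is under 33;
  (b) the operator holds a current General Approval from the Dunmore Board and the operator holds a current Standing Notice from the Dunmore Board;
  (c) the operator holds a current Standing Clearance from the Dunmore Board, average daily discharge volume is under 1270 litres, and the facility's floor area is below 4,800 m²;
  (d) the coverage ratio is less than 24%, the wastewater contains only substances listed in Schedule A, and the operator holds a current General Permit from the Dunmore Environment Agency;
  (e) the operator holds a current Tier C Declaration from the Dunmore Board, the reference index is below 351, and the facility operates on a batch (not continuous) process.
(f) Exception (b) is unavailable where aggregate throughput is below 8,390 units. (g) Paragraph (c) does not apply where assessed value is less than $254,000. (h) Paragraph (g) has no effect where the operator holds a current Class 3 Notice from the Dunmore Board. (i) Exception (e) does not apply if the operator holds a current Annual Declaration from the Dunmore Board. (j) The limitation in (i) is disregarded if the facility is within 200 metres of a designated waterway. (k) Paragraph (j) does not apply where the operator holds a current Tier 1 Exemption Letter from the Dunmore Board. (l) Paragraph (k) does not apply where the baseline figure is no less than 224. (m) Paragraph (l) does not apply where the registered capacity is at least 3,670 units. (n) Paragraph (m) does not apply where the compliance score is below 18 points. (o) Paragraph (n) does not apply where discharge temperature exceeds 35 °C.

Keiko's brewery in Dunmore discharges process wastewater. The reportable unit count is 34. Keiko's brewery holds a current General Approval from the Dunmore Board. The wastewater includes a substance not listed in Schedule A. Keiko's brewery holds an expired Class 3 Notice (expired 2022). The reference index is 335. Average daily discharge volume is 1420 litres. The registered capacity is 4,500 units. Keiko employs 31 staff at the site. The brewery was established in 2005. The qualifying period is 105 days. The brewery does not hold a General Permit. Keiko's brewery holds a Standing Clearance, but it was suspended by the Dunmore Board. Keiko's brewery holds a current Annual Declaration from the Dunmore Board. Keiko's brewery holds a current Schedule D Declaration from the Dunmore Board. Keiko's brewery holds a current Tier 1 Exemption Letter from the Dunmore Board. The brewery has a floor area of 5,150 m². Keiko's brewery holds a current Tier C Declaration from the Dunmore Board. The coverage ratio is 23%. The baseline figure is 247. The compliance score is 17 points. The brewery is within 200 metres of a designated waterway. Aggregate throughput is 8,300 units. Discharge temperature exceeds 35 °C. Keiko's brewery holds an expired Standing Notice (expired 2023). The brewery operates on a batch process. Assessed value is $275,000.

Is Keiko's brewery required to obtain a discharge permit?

Exception (a) does not apply: the reportable unit count is 34, not under 33.
Exception (b) does not apply: the Standing Notice is not current.
Exception (c) does not apply: the Standing Clearance is not current.
Exception (d) does not apply: the wastewater includes a non-Schedule-A substance.
Exception (e)'s conditions are all satisfied: a current Tier C Declaration is held; the reference index is 335, below the 351 limit; the facility operates on a batch process. However, paragraphs (i)–(o) must be considered: (i) operates against (e): a current Annual Declaration is held. (j) operates (the brewery is within 200 m of a designated waterway), but is set aside by (k): (k) operates against (j): a current Tier 1 Exemption Letter is held. (l) would limit (k) — the baseline figure is 247, meeting the 224 threshold — but (m) sets (l) aside: (m) operates against (l): the registered capacity is 4,500 units, meeting the 3,670 units threshold. (n) applies (the compliance score is 17 points, below the 18 points limit), but is itself disapplied by (o): (o) operates against (n): discharge temperature exceeds 35 °C. Exception (e) does not apply.
Every exception is unavailable, so the rule governs.

Yes — Keiko's brewery must obtain a discharge permit.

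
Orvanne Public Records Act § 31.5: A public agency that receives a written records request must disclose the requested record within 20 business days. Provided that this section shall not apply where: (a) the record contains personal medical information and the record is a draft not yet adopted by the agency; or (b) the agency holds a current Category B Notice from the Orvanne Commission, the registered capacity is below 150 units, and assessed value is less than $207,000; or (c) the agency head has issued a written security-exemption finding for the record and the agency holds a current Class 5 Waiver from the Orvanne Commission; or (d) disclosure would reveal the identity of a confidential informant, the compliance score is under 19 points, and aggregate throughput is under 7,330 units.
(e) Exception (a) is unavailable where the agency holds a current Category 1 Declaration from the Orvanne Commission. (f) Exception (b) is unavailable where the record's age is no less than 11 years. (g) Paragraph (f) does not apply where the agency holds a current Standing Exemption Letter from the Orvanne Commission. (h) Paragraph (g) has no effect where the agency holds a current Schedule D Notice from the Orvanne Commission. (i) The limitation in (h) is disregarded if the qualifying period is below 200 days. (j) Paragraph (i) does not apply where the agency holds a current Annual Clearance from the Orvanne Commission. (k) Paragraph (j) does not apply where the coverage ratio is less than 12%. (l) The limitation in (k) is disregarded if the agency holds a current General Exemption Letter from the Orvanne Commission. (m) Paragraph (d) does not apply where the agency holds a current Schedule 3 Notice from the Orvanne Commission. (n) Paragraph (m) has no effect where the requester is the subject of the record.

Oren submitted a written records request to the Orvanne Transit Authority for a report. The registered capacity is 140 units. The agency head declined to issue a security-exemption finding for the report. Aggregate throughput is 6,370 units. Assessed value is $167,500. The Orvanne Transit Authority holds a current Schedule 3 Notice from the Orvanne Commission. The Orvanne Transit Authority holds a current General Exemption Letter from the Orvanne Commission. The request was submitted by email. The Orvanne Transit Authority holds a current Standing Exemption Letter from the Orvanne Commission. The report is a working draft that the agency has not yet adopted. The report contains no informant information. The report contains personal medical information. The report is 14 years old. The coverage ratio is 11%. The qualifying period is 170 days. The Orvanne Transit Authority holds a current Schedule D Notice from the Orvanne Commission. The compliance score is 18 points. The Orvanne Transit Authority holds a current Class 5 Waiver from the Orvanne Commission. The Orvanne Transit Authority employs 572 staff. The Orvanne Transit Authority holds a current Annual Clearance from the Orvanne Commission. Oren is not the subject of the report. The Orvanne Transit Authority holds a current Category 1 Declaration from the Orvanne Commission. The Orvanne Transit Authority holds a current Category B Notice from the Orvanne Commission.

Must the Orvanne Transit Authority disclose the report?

Yes — the Orvanne Transit Authority must disclose the report.

Exception (a): the report contains personal medical information; the report is an unadopted draft — every condition holds. Turning to paragraph (e): (e) is engaged — a current Category 1 Declaration is held. Exception (a) does not apply.
Exception (b) is satisfied on its face — a current Category B Notice is held; the registered capacity is 140 units, below the 150 units limit; assessed value is $167,500, less than the $207,000 limit. Turning to paragraphs (f)–(l): (f) is engaged — the record's age is 14 years, meeting the 11 years threshold. (g) would limit (f) — a current Standing Exemption Letter is held — but (h) sets (g) aside: (h) applies — a current Schedule D Notice is held. (i) is triggered (the qualifying period is 170 days, below the 200 days limit), but is set aside by (j): (j) operates against (i): a current Annual Clearance is held. (k) would limit (j) — the coverage ratio is 11%, less than the 12% limit — but (l) sets (k) aside: (l) operates against (k): a current General Exemption Letter is held. Exception (b) does not apply.
Exception (c) requires that the agency head has issued a written security-exemption finding for the record; but the agency head declined to issue a security-exemption finding, so (c) is unavailable.
Exception (d) requires that disclosure would reveal the identity of a confidential informant; but the report contains no informant information, so (d) is unavailable.
Every exception is unavailable, so the rule governs.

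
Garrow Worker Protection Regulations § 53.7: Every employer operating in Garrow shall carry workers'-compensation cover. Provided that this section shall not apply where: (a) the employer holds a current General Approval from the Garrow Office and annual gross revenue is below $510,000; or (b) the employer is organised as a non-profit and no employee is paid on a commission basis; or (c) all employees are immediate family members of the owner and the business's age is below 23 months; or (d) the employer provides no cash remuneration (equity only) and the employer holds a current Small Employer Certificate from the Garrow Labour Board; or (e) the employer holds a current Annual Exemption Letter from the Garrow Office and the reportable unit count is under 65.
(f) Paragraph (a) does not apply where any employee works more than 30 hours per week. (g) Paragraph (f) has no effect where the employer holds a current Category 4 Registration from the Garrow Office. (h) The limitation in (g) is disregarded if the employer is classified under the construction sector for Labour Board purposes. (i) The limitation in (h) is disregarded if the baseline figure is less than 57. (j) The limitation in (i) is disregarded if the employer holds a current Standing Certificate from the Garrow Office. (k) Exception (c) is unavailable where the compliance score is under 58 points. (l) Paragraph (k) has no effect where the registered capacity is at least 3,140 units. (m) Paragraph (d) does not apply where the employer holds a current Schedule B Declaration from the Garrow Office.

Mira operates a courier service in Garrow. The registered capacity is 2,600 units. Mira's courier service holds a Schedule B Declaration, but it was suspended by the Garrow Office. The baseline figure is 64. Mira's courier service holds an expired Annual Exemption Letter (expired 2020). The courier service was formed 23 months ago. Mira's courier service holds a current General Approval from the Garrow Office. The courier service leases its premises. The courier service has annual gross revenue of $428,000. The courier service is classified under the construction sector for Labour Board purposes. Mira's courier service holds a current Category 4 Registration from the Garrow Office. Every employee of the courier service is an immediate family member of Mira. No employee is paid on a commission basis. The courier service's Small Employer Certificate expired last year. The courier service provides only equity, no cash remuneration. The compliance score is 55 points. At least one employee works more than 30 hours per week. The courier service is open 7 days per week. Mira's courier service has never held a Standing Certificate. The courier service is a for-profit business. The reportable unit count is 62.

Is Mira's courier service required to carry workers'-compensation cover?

Yes — Mira's courier service must carry workers'-compensation cover.

All of (a)'s requirements are met (a current General Approval is held; annual gross revenue is $428,000, below the $510,000 limit). But: (f) operates — at least one employee exceeds 30 hours/week. (g) operates (a current Category 4 Registration is held), but is itself disapplied by (h): (h) operates against (g): the courier service is classified under the construction sector. (i), which would lift (h), is not triggered — the baseline figure is 64, not less than 57. So (a) is unavailable.
Exception (b) does not apply: the employer is for-profit.
Exception (c) fails — the business's age is 23 months, not below 23 months.
Exception (d) does not apply: the Small Employer Certificate has expired.
Exception (e) does not apply: there is no Annual Exemption Letter in force.
Every exception is unavailable, so the rule governs.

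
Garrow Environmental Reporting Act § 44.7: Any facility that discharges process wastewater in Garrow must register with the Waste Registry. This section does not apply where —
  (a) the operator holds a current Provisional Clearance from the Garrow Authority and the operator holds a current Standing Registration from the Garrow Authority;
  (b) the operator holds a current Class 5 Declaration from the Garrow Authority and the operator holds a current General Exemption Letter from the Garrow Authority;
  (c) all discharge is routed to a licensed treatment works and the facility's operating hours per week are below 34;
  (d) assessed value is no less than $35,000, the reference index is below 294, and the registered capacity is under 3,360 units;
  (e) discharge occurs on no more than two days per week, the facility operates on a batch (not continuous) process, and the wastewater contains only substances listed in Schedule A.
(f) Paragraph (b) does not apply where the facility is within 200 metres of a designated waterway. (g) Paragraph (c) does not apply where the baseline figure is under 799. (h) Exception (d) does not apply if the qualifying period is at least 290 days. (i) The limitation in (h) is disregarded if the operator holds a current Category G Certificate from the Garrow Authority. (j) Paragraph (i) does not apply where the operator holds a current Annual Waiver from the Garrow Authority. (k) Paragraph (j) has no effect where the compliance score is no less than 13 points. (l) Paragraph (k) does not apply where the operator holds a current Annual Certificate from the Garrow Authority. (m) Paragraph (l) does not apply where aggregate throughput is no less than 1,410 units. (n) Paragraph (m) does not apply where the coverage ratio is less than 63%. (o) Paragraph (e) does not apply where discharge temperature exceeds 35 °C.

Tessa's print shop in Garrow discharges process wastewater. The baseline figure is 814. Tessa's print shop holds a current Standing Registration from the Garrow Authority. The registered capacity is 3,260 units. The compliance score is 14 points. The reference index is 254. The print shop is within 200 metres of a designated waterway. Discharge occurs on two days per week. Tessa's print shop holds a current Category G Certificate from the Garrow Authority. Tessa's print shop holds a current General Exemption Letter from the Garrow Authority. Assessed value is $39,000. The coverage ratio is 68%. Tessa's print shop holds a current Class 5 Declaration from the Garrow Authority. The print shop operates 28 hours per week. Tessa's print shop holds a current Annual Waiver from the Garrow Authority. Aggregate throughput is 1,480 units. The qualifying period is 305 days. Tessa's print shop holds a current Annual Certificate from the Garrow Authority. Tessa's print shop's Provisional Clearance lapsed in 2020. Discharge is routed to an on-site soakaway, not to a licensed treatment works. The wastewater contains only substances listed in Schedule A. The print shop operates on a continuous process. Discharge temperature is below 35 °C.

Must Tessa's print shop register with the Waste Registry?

No — exception (d) applies; Tessa's print shop is not required to register with the Waste Registry.

Exception (a) fails — there is no Provisional Clearance in force.
All of (b)'s requirements are met (a current Class 5 Declaration is held; a current General Exemption Letter is held). But: (f) operates against (b): the print shop is within 200 m of a designated waterway. (b) is therefore removed.
Exception (c) does not apply: discharge is not routed to a licensed treatment works.
Exception (d) is satisfied on its face — assessed value is $39,000, meeting the $35,000 threshold; the reference index is 254, below the 294 limit; the registered capacity is 3,260 units, under the 3,360 units limit. As to paragraphs (h)–(n): (h) applies (the qualifying period is 305 days, meeting the 290 days threshold), but is itself disapplied by (i): (i) applies — a current Category G Certificate is held. (j) applies (a current Annual Waiver is held), but is displaced by (k): (k) is triggered — the compliance score is 14 points, meeting the 13 points threshold. (l) operates (a current Annual Certificate is held), but is overridden by (m): (m) operates — aggregate throughput is 1,480 units, meeting the 1,410 units threshold. (n) is inapplicable (the coverage ratio is 68%, not less than 63%), so (m) stands. Exception (d) stands.
Exception (e) requires that the facility operates on a batch (not continuous) process; but the facility operates on a continuous process, so (e) is unavailable.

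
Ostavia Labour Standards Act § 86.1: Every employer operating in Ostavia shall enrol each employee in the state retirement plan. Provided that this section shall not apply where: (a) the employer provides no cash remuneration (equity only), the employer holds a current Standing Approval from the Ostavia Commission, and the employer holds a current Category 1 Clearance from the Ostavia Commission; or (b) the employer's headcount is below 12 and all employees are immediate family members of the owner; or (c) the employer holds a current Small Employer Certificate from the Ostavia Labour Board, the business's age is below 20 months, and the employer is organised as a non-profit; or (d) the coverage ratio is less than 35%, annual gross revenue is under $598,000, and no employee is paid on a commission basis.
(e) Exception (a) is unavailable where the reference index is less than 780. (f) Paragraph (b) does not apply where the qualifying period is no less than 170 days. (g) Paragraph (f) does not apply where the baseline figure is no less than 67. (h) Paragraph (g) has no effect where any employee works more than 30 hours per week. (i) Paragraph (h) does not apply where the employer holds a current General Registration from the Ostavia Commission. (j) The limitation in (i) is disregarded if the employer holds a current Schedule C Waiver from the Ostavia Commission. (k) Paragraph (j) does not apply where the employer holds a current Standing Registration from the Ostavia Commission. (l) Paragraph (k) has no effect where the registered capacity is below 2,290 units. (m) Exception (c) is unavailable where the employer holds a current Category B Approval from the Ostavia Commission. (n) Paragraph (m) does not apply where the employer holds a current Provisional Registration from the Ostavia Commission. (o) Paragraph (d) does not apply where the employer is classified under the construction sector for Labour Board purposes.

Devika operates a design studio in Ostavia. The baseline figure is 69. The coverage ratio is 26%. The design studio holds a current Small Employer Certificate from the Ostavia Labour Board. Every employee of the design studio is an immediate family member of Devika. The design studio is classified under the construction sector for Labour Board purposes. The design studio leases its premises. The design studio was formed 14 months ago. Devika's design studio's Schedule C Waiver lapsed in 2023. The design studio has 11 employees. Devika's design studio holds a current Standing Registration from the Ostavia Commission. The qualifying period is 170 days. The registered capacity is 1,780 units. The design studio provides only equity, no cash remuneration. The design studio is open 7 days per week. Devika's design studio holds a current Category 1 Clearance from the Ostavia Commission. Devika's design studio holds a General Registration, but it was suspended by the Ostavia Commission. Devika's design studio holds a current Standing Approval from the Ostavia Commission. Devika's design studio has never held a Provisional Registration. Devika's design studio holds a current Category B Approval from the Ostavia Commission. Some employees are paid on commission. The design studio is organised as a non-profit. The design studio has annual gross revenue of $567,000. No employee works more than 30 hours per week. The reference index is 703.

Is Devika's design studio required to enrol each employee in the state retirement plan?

Exception (a) is satisfied on its face — remuneration is equity-only; a current Standing Approval is held; a current Category 1 Clearance is held. But applying paragraph (e): (e) operates against (a): the reference index is 703, less than the 780 limit. Exception (a) does not apply.
All of (b)'s requirements are met (the employer's headcount is 11, below the 12 limit; every employee is an immediate family member). Under paragraphs (f)–(l): (f) operates (the qualifying period is 170 days, meeting the 170 days threshold), but is overridden by (g): (g) operates — the baseline figure is 69, meeting the 67 threshold. (h) is not engaged (no employee exceeds 30 hours/week), so (g) stands. (b) remains available.
Exception (c)'s conditions are all satisfied: a current Small Employer Certificate is held; the business's age is 14 months, below the 20 months limit; the employer is a non-profit. But applying paragraphs (m)–(n): (m) is engaged — a current Category B Approval is held. (n), which would lift (m), is inapplicable — there is no Provisional Registration in force. So (c) is unavailable.
Exception (d) does not apply: some employees are paid on commission.

No — exception (b) applies; Devika's design studio is not required to enrol each employee in the state retirement plan.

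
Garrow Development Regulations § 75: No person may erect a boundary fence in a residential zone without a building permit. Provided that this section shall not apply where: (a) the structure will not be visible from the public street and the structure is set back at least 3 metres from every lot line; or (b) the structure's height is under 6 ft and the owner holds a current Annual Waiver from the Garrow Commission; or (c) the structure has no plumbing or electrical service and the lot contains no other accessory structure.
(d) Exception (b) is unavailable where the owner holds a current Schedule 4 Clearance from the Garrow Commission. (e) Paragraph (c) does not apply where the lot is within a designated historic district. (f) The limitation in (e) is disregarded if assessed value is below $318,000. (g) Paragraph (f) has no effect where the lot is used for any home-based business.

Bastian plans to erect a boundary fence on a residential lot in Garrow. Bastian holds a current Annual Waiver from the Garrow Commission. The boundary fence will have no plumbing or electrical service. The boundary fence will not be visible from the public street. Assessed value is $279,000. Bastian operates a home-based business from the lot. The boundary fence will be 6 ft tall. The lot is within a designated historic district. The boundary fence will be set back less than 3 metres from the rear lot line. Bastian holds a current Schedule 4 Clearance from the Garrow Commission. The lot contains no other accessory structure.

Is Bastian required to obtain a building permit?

Yes — Bastian must obtain a building permit.

Exception (a) requires that the structure is set back at least 3 metres from every lot line; but the rear setback is under 3 m, so (a) is unavailable.
Exception (b) fails — the structure's height is 6 ft, not under 6 ft.
All of (c)'s requirements are met (there is no plumbing or electrical service; the lot has no other accessory structure). Turning to paragraphs (e)–(g): (e) operates against (c): the lot is in a historic district. (f) would limit (e) — assessed value is $279,000, below the $318,000 limit — but (g) sets (f) aside: (g) operates — a home-based business operates on the lot. Exception (c) does not apply.
None of the exceptions is available; § 75 applies in full.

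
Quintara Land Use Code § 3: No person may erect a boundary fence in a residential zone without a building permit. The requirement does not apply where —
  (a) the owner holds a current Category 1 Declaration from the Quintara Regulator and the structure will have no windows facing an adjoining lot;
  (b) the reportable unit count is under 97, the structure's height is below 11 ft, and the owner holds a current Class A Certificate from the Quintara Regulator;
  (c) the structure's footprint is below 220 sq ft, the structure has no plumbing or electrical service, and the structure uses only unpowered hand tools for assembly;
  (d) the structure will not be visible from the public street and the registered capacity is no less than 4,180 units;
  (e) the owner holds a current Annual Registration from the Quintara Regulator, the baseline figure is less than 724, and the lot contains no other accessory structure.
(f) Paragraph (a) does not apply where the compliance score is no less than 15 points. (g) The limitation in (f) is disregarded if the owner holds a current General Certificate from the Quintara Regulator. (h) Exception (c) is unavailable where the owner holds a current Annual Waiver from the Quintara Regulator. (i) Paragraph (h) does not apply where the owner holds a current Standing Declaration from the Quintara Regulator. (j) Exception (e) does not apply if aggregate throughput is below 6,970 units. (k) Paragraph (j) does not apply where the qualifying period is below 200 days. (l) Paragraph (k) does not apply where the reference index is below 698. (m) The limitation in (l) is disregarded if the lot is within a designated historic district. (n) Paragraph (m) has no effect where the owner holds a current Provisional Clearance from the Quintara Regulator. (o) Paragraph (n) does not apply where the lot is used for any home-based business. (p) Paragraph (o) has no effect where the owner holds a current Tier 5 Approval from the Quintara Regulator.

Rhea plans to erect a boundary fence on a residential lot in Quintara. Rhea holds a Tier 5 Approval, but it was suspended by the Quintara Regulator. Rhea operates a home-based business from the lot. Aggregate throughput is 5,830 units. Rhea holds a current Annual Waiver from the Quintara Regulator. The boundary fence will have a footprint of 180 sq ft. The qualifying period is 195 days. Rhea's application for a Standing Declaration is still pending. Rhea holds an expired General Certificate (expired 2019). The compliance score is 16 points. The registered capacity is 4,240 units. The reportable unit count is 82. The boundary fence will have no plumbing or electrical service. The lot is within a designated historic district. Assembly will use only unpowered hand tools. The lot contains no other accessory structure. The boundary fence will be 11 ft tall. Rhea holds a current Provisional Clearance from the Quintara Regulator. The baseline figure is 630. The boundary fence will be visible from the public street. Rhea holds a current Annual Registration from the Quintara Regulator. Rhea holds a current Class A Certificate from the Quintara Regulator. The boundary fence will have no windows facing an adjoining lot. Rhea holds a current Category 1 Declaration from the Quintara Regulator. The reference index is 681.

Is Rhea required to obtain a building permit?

No — exception (e) applies; Rhea does not need a building permit.

Exception (a) is satisfied on its face — a current Category 1 Declaration is held; no windows face an adjoining lot. But applying paragraphs (f)–(g): (f) applies — the compliance score is 16 points, meeting the 15 points threshold. (g), which would lift (f), does not operate here — there is no General Certificate in force. So (a) is unavailable.
Exception (b) fails — the structure's height is 11 ft, not below 11 ft.
Exception (c) is satisfied on its face — the structure's footprint is 180 sq ft, below the 220 sq ft limit; there is no plumbing or electrical service; assembly uses only hand tools. But applying paragraphs (h)–(i): (h) operates against (c): a current Annual Waiver is held. (i), which would lift (h), is inapplicable — no current Standing Declaration is held. (c) is therefore removed.
Exception (d) requires that the structure will not be visible from the public street; but the structure will be visible from the street, so (d) is unavailable.
Exception (e)'s conditions are all satisfied: a current Annual Registration is held; the baseline figure is 630, less than the 724 limit; the lot has no other accessory structure. Under paragraphs (j)–(p): (j) would limit (e) — aggregate throughput is 5,830 units, below the 6,970 units limit — but (k) sets (j) aside: (k) is engaged — the qualifying period is 195 days, below the 200 days limit. (l) would limit (k) — the reference index is 681, below the 698 limit — but (m) sets (l) aside: (m) applies — the lot is in a historic district. (n) would limit (m) — a current Provisional Clearance is held — but (o) sets (n) aside: (o) operates against (n): a home-based business operates on the lot. (p), which would lift (o), is inapplicable — no current Tier 5 Approval is held. So (e) applies.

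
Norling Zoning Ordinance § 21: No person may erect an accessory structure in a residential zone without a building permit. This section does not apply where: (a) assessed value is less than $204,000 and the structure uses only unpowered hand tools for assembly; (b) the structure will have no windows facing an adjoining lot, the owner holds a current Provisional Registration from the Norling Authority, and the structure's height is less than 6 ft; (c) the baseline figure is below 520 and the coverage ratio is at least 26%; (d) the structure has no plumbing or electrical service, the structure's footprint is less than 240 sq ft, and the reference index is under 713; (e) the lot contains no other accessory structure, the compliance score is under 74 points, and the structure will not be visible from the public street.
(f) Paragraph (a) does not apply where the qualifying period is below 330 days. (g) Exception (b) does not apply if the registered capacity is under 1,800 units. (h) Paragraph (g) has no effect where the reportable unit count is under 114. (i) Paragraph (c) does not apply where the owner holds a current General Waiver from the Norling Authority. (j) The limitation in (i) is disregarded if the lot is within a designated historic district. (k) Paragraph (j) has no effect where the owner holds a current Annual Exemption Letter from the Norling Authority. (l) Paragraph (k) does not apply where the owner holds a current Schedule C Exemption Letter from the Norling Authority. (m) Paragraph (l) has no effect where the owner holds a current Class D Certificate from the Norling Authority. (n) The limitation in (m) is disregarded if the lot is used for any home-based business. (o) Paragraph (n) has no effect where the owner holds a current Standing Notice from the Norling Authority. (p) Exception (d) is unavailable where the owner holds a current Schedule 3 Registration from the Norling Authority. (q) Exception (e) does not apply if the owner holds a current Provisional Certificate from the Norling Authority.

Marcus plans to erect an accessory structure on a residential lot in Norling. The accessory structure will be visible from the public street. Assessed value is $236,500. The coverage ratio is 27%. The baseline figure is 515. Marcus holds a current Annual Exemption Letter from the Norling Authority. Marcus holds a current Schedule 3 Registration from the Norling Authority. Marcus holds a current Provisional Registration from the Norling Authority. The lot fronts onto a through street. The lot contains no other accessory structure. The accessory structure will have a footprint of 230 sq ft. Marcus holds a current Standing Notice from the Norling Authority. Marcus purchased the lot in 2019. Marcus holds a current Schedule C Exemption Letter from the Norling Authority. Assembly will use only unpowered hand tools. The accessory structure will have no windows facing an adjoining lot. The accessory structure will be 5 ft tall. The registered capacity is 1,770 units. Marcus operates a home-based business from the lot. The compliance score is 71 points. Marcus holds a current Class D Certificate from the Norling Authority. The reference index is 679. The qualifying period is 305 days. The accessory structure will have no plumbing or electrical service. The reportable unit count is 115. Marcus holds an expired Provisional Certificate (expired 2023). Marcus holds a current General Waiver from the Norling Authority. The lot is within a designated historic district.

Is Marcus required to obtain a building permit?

Exception (a) requires that assessed value is less than $204,000; but assessed value is $236,500, not less than $204,000, so (a) is unavailable.
Exception (b) is satisfied on its face — no windows face an adjoining lot; a current Provisional Registration is held; the structure's height is 5 ft, less than the 6 ft limit. But: (g) operates against (b): the registered capacity is 1,770 units, under the 1,800 units limit. (h), which would lift (g), is inapplicable — the reportable unit count is 115, not under 114. So (b) is unavailable.
Exception (c) is satisfied on its face — the baseline figure is 515, below the 520 limit; the coverage ratio is 27%, meeting the 26% threshold. However, paragraphs (i)–(o) must be considered: (i) operates — a current General Waiver is held. (j) is engaged (the lot is in a historic district), but is overridden by (k): (k) operates against (j): a current Annual Exemption Letter is held. (l) is engaged (a current Schedule C Exemption Letter is held), but is itself disapplied by (m): (m) operates against (l): a current Class D Certificate is held. (n) would limit (m) — a home-based business operates on the lot — but (o) sets (n) aside: (o) applies — a current Standing Notice is held. (c) is therefore removed.
All of (d)'s requirements are met (there is no plumbing or electrical service; the structure's footprint is 230 sq ft, less than the 240 sq ft limit; the reference index is 679, under the 713 limit). Turning to paragraph (p): (p) is triggered — a current Schedule 3 Registration is held. So (d) is unavailable.
Exception (e) fails — the structure will be visible from the street.
Every exception is unavailable, so the rule governs.

Yes — Marcus must obtain a building permit.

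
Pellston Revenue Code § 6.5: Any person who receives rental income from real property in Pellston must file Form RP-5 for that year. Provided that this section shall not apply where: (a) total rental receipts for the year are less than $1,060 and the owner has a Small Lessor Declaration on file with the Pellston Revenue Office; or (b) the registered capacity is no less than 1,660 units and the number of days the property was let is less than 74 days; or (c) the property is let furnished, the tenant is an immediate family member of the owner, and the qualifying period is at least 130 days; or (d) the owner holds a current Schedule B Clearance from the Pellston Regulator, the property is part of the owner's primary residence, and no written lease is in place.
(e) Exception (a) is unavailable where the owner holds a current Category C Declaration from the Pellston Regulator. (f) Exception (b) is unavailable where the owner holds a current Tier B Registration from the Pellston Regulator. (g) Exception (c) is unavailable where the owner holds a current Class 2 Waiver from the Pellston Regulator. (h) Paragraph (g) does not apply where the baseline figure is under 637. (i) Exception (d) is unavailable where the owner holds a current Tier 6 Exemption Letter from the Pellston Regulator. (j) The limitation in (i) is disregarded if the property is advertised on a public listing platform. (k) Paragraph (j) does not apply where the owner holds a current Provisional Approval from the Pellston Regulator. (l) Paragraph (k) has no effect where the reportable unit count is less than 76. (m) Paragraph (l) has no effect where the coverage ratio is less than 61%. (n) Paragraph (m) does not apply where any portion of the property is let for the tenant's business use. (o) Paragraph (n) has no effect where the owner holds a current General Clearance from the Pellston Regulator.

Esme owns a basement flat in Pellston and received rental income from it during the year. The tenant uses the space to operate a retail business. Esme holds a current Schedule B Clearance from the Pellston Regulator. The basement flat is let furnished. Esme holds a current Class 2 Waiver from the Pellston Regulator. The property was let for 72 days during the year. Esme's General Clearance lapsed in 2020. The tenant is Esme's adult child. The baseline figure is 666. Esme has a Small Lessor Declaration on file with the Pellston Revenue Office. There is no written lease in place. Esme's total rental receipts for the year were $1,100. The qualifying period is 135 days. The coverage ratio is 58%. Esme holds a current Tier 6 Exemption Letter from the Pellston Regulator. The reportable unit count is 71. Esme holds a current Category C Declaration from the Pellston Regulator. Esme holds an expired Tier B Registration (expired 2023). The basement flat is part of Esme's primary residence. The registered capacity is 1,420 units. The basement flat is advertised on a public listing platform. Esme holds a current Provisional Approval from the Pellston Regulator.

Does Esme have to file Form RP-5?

No — exception (d) applies; Esme is not required to file Form RP-5.

Exception (a) fails — total rental receipts for the year are $1,100, not less than $1,060.
Exception (b) does not apply: the registered capacity is 1,420 units, short of 1,660 units.
All of (c)'s requirements are met (the property is let furnished; the tenant is an immediate family member; the qualifying period is 135 days, meeting the 130 days threshold). Turning to paragraphs (g)–(h): (g) operates against (c): a current Class 2 Waiver is held. (h) is not triggered (the baseline figure is 666, not under 637), so (g) stands. So (c) is unavailable.
Exception (d)'s conditions are all satisfied: a current Schedule B Clearance is held; the basement flat is part of the primary residence; there is no written lease. Applying paragraphs (i)–(o): (i) would limit (d) — a current Tier 6 Exemption Letter is held — but (j) sets (i) aside: (j) operates against (i): the property is publicly advertised. (k) would limit (j) — a current Provisional Approval is held — but (l) sets (k) aside: (l) operates against (k): the reportable unit count is 71, less than the 76 limit. (m) is triggered (the coverage ratio is 58%, less than the 61% limit), but yields to (n): (n) applies — the space is let for business use. (o), which would lift (n), is inapplicable — the General Clearance is not current. So (d) applies.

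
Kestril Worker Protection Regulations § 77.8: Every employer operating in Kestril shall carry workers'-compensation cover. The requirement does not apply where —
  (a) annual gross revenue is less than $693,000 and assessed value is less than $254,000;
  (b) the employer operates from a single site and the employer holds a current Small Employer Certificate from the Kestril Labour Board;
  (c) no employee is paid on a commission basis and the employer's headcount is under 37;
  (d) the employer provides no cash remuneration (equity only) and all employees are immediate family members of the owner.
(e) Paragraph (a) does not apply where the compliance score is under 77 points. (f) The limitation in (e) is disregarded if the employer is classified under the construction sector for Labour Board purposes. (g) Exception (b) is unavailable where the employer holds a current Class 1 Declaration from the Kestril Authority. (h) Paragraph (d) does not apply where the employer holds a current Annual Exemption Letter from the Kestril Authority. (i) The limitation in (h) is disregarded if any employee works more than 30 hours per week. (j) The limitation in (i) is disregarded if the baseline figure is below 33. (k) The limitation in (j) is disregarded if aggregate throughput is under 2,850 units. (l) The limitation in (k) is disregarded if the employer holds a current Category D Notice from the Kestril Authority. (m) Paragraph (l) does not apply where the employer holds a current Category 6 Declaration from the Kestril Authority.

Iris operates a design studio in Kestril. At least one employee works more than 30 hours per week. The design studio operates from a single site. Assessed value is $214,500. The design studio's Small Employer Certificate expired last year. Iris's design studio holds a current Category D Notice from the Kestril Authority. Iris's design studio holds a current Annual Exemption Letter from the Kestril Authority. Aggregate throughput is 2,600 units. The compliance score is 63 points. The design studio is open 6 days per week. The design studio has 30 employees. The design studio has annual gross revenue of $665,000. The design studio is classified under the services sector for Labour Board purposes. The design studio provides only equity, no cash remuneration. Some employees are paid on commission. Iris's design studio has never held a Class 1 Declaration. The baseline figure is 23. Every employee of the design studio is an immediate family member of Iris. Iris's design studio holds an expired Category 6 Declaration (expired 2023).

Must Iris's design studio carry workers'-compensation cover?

Exception (a): annual gross revenue is $665,000, less than the $693,000 limit; assessed value is $214,500, less than the $254,000 limit — every condition holds. But applying paragraphs (e)–(f): (e) is engaged — the compliance score is 63 points, under the 77 points limit. (f), which would lift (e), is not triggered — the design studio is classified under the services sector. (a) is therefore removed.
Exception (b) fails — the Small Employer Certificate has expired.
Exception (c) fails — some employees are paid on commission.
All of (d)'s requirements are met (remuneration is equity-only; every employee is an immediate family member). But: (h) operates against (d): a current Annual Exemption Letter is held. (i) is engaged (at least one employee exceeds 30 hours/week), but yields to (j): (j) operates against (i): the baseline figure is 23, below the 33 limit. (k) would limit (j) — aggregate throughput is 2,600 units, under the 2,850 units limit — but (l) sets (k) aside: (l) operates — a current Category D Notice is held. (m), which would lift (l), is not engaged — there is no Category 6 Declaration in force. (d) is therefore removed.
No exception applies. The general rule governs.

Yes — Iris's design studio must carry workers'-compensation cover.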